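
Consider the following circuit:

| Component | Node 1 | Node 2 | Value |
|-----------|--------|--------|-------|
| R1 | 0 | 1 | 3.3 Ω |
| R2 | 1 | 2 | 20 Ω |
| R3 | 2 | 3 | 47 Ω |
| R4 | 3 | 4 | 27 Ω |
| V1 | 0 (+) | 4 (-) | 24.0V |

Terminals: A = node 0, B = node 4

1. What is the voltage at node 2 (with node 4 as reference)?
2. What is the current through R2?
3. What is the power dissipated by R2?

Nodal analysis, taking node 4 as the 0 V reference.
Source V1 fixes V_0 = 24 V.
KCL at each unknown node (sum of currents leaving = 0; resistances in Ω):
  Node 1: (V_1 - 24)/3.3 + (V_1 - V_2)/20 = 0
  Node 2: (V_2 - V_1)/20 + (V_2 - V_3)/47 = 0
  Node 3: (V_3 - V_2)/47 + (V_3 - 0)/27 = 0
Collecting terms (coefficients in siemens):
  0.353·V_1 - 0.05·V_2 = 7.273
  0.07128·V_2 - 0.05·V_1 - 0.02128·V_3 = 0
  0.05831·V_3 - 0.02128·V_2 = 0
Solving these 3 simultaneous equations (Gaussian elimination) gives:
  V_1 = 23.19 V, V_2 = 18.25 V, V_3 = 6.66 V
Part 1:
  Read off the nodal solution: V_2 = 18.25 V
Part 2:
  I_R2 = (V_1 - V_2)/R2 = (23.19 - 18.25)/20 = 0.2467 A
  Magnitude: I_R2 = 0.2467 A
Part 3:
  I_R2 = (V_1 - V_2)/R2 = (23.19 - 18.25)/20 = 0.2467 A
  P_R2 = I_R2² × R2 = (0.2467)² × 20 = 1.217 W

Final answers:
1. V_2 = 18.25 V
2. I_R2 = 0.2467 A
3. P_R2 = 1.217 W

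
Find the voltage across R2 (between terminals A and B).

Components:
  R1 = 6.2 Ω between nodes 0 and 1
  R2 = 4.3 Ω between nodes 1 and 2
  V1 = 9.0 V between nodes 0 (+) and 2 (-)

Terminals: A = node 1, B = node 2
R1 and R2 are in series across V1 (node 0 → node 1 → node 2), and the output A–B is taken across R2, so this is a voltage divider.
Series current: I = V1/(R1 + R2) = 9/(6.2 + 4.3) = 9/10.5 = 0.8571 A
V_R2 = I × R2 = V1 × R2/(R1 + R2) = 9 × 4.3/10.5 = 3.686 V

Final answer: 3.686 V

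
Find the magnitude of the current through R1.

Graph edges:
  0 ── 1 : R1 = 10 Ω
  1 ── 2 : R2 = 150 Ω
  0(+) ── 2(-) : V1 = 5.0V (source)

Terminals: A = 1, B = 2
Nodal analysis, taking node 2 as the 0 V reference.
Source V1 fixes V_0 = 5 V.
KCL at each unknown node (sum of currents leaving = 0; resistances in Ω):
  Node 1: (V_1 - 5)/10 + (V_1 - 0)/150 = 0
Collecting terms: 0.1067 × V_1 = 0.5  =>  V_1 = 4.688 V
I_R1 = (V_0 - V_1)/R1 = (5 - 4.688)/10 = 0.03125 A
|I_R1| = 0.03125 A

Final answer: |I_R1| = 0.03125 A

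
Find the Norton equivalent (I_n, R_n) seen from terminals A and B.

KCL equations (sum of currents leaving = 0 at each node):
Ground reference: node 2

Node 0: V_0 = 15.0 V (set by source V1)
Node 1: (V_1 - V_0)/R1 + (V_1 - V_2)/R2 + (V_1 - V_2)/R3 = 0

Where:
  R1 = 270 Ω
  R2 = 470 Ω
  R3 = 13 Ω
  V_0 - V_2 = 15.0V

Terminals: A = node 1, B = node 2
Find the Thévenin equivalent first; then I_n = V_th/R_th and R_n = R_th.
Step 1 — V_th is the open-circuit voltage V_A - V_B (nothing connected across the terminals).
Nodal analysis, taking node 2 as the 0 V reference.
Source V1 fixes V_0 = 15 V.
KCL at each unknown node (sum of currents leaving = 0; resistances in Ω):
  Node 1: (V_1 - 15)/270 + (V_1 - 0)/470 + (V_1 - 0)/13 = 0
Collecting terms: 0.08275 × V_1 = 0.05556  =>  V_1 = 0.6713 V
V_th = V_1 - V_2 = 0.6713 - 0 = 0.6713 V
Step 2 — R_th: zero the source — replace V1 by a short circuit (node 2 merges into node 0) — and find the resistance seen between A (node 1) and B (node 0).
Reduce the network between node 1 (A) and node 0 (B) by series/parallel combination:
  Rp1 = R1 ‖ R2 ‖ R3 (parallel, all between nodes 0 and 1) = 1/(1/270 + 1/470 + 1/13) = 12.08 Ω
R_th = 12.08 Ω
I_n = V_th/R_th = 0.6713/12.08 = 0.05556 A, and R_n = R_th = 12.08 Ω

Final answer: I_n = 0.05556 A, R_n = 12.08 Ω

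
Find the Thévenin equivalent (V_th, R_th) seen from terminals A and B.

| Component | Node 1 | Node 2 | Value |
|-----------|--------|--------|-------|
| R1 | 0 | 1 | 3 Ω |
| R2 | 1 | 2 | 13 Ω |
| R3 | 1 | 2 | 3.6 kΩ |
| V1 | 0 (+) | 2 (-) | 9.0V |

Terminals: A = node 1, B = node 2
Step 1 — V_th is the open-circuit voltage V_A - V_B (nothing connected across the terminals).
Nodal analysis, taking node 2 as the 0 V reference.
Source V1 fixes V_0 = 9 V.
KCL at each unknown node (sum of currents leaving = 0; resistances in Ω):
  Node 1: (V_1 - 9)/3 + (V_1 - 0)/13 + (V_1 - 0)/3600 = 0
Collecting terms: 0.4105 × V_1 = 3  =>  V_1 = 7.308 V
V_th = V_1 - V_2 = 7.308 - 0 = 7.308 V
Step 2 — R_th: zero the source — replace V1 by a short circuit (node 2 merges into node 0) — and find the resistance seen between A (node 1) and B (node 0).
Reduce the network between node 1 (A) and node 0 (B) by series/parallel combination:
  Rp1 = R1 ‖ R2 ‖ R3 (parallel, all between nodes 0 and 1) = 1/(1/3 + 1/13 + 1/3600) = 2.436 Ω
R_th = 2.436 Ω

Final answer: V_th = 7.308 V, R_th = 2.436 Ω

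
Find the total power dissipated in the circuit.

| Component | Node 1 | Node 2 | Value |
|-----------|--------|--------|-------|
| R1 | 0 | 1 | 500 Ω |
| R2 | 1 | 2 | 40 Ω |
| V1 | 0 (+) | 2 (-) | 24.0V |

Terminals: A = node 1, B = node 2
Nodal analysis, taking node 2 as the 0 V reference.
Source V1 fixes V_0 = 24 V.
KCL at each unknown node (sum of currents leaving = 0; resistances in Ω):
  Node 1: (V_1 - 24)/500 + (V_1 - 0)/40 = 0
Collecting terms: 0.027 × V_1 = 0.048  =>  V_1 = 1.778 V
Power in each resistor, P = (ΔV)²/R:
  P_R1 = (24 - 1.778)²/500 = 0.9877 W
  P_R2 = (1.778 - 0)²/40 = 0.07901 W
P_total = P_R1 + P_R2 = 1.067 W

Final answer: 1.067 W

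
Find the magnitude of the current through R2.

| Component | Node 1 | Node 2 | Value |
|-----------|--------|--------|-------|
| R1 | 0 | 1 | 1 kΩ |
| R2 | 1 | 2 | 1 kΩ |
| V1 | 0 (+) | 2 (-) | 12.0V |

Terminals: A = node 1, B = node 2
Nodal analysis, taking node 2 as the 0 V reference.
Source V1 fixes V_0 = 12 V.
KCL at each unknown node (sum of currents leaving = 0; resistances in Ω):
  Node 1: (V_1 - 12)/1000 + (V_1 - 0)/1000 = 0
Collecting terms: 0.002 × V_1 = 0.012  =>  V_1 = 6 V
I_R2 = (V_1 - V_2)/R2 = (6 - 0)/1000 = 0.006 A
|I_R2| = 0.006 A

Final answer: |I_R2| = 0.006 A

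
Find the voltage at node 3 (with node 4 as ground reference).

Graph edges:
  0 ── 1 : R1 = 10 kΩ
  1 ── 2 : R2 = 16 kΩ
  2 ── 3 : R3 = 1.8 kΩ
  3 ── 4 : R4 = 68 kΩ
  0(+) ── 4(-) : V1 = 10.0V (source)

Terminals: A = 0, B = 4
Nodal analysis, taking node 4 as the 0 V reference.
Source V1 fixes V_0 = 10 V.
KCL at each unknown node (sum of currents leaving = 0; resistances in Ω):
  Node 1: (V_1 - 10)/10000 + (V_1 - V_2)/16000 = 0
  Node 2: (V_2 - V_1)/16000 + (V_2 - V_3)/1800 = 0
  Node 3: (V_3 - V_2)/1800 + (V_3 - 0)/68000 = 0
Collecting terms (coefficients in siemens):
  0.0001625·V_1 - 0.0000625·V_2 = 0.001
  0.0006181·V_2 - 0.0000625·V_1 - 0.0005556·V_3 = 0
  0.0005703·V_3 - 0.0005556·V_2 = 0
Solving these 3 simultaneous equations (Gaussian elimination) gives:
  V_1 = 8.956 V, V_2 = 7.286 V, V_3 = 7.098 V
The requested potential is V_3 = 7.098 V.

Final answer: V_3 = 7.098 V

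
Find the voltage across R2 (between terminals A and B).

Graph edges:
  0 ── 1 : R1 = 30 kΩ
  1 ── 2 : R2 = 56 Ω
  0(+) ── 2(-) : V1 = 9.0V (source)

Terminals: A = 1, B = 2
R1 and R2 are in series across V1 (node 0 → node 1 → node 2), and the output A–B is taken across R2, so this is a voltage divider.
Series current: I = V1/(R1 + R2) = 9/(30000 + 56) = 9/30060 = 0.0002994 A
V_R2 = I × R2 = V1 × R2/(R1 + R2) = 9 × 56/30060 = 0.01677 V

Final answer: 0.01677 V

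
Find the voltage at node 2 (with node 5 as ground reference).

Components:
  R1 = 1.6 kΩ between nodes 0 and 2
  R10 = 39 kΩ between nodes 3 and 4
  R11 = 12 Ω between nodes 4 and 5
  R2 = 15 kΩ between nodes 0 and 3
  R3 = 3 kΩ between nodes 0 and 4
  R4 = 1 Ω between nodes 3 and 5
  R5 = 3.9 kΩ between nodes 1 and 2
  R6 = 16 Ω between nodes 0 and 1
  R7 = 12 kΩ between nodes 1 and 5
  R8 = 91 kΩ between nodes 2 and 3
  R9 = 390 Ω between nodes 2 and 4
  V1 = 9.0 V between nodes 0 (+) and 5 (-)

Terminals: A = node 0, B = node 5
Nodal analysis, taking node 5 as the 0 V reference.
Source V1 fixes V_0 = 9 V.
KCL at each unknown node (sum of currents leaving = 0; resistances in Ω):
  Node 1: (V_1 - V_2)/3900 + (V_1 - 9)/16 + (V_1 - 0)/12000 = 0
  Node 2: (V_2 - 9)/1600 + (V_2 - V_1)/3900 + (V_2 - V_3)/91000 + (V_2 - V_4)/390 = 0
  Node 3: (V_3 - 9)/15000 + (V_3 - 0)/1 + (V_3 - V_2)/91000 + (V_3 - V_4)/39000 = 0
  Node 4: (V_4 - 9)/3000 + (V_4 - V_2)/390 + (V_4 - V_3)/39000 + (V_4 - 0)/12 = 0
Collecting terms (coefficients in siemens):
  0.06284·V_1 - 0.0002564·V_2 = 0.5625
  0.003457·V_2 - 0.0002564·V_1 - 0.00001099·V_3 - 0.002564·V_4 = 0.005625
  1·V_3 - 0.00001099·V_2 - 0.00002564·V_4 = 0.0006
  0.08626·V_4 - 0.002564·V_2 - 0.00002564·V_3 = 0.003
Solving these 4 simultaneous equations (Gaussian elimination) gives:
  V_1 = 8.961 V, V_2 = 2.37 V, V_3 = 0.0006287 V, V_4 = 0.1052 V
The requested potential is V_2 = 2.37 V.

Final answer: V_2 = 2.37 V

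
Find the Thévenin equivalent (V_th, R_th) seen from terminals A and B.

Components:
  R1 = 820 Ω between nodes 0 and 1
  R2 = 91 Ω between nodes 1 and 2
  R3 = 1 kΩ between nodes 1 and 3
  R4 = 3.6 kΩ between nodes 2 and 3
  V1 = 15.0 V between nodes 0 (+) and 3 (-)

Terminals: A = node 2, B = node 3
Step 1 — V_th is the open-circuit voltage V_A - V_B (nothing connected across the terminals).
Nodal analysis, taking node 3 as the 0 V reference.
Source V1 fixes V_0 = 15 V.
KCL at each unknown node (sum of currents leaving = 0; resistances in Ω):
  Node 1: (V_1 - 15)/820 + (V_1 - V_2)/91 + (V_1 - 0)/1000 = 0
  Node 2: (V_2 - V_1)/91 + (V_2 - 0)/3600 = 0
Collecting terms (coefficients in siemens):
  0.01321·V_1 - 0.01099·V_2 = 0.01829
  0.01127·V_2 - 0.01099·V_1 = 0
Determinant D = (0.01321)(0.01127) - (-0.01099)(-0.01099) = 0.00002806
V_1 = [(0.01829)(0.01127) - (-0.01099)(0)]/D = 7.345 V
V_2 = [(0.01321)(0) - (0.01829)(-0.01099)]/D = 7.164 V
V_th = V_2 - V_3 = 7.164 - 0 = 7.164 V
Step 2 — R_th: zero the source — replace V1 by a short circuit (node 3 merges into node 0) — and find the resistance seen between A (node 2) and B (node 0).
Reduce the network between node 2 (A) and node 0 (B) by series/parallel combination:
  Rp1 = R1 ‖ R3 (parallel, both between nodes 0 and 1) = 1/(1/820 + 1/1000) = 450.5 Ω
  Rs1 = R2 + Rp1 (series, joined only at node 1) = 91 + 450.5 = 541.5 Ω
  Rp2 = R4 ‖ Rs1 (parallel, both between nodes 0 and 2) = 1/(1/3600 + 1/541.5) = 470.7 Ω
R_th = 470.7 Ω

Final answer: V_th = 7.164 V, R_th = 470.7 Ω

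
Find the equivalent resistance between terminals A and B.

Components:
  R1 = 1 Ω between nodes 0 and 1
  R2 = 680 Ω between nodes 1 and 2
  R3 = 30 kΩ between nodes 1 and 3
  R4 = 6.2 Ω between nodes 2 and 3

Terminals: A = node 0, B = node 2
Reduce the network between node 0 (A) and node 2 (B) by series/parallel combination:
  Rs1 = R3 + R4 (series, joined only at node 3) = 30000 + 6.2 = 30010 Ω
  Rp1 = R2 ‖ Rs1 (parallel, both between nodes 1 and 2) = 1/(1/680 + 1/30010) = 664.9 Ω
  Rs2 = R1 + Rp1 (series, joined only at node 1) = 1 + 664.9 = 665.9 Ω
R_eq = 665.9 Ω

Final answer: 665.9 Ω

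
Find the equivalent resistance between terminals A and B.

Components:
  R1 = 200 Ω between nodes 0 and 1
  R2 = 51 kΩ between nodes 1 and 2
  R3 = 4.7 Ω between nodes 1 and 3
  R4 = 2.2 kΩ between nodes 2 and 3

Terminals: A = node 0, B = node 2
Reduce the network between node 0 (A) and node 2 (B) by series/parallel combination:
  Rs1 = R3 + R4 (series, joined only at node 3) = 4.7 + 2200 = 2205 Ω
  Rp1 = R2 ‖ Rs1 (parallel, both between nodes 1 and 2) = 1/(1/51000 + 1/2205) = 2113 Ω
  Rs2 = R1 + Rp1 (series, joined only at node 1) = 200 + 2113 = 2313 Ω
R_eq = 2.313 kΩ

Final answer: 2.313 kΩ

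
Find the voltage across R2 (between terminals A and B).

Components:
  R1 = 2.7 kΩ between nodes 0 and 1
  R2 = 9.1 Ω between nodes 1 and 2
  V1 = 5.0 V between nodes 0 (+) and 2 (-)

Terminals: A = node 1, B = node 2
R1 and R2 are in series across V1 (node 0 → node 1 → node 2), and the output A–B is taken across R2, so this is a voltage divider.
Series current: I = V1/(R1 + R2) = 5/(2700 + 9.1) = 5/2709 = 0.001846 A
V_R2 = I × R2 = V1 × R2/(R1 + R2) = 5 × 9.1/2709 = 0.0168 V

Final answer: 0.0168 V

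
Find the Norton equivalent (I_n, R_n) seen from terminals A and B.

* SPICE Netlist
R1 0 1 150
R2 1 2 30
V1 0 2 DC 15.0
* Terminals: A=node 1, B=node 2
Find the Thévenin equivalent first; then I_n = V_th/R_th and R_n = R_th.
Step 1 — V_th is the open-circuit voltage V_A - V_B (nothing connected across the terminals).
Nodal analysis, taking node 2 as the 0 V reference.
Source V1 fixes V_0 = 15 V.
KCL at each unknown node (sum of currents leaving = 0; resistances in Ω):
  Node 1: (V_1 - 15)/150 + (V_1 - 0)/30 = 0
Collecting terms: 0.04 × V_1 = 0.1  =>  V_1 = 2.5 V
V_th = V_1 - V_2 = 2.5 - 0 = 2.5 V
Step 2 — R_th: zero the source — replace V1 by a short circuit (node 2 merges into node 0) — and find the resistance seen between A (node 1) and B (node 0).
Reduce the network between node 1 (A) and node 0 (B) by series/parallel combination:
  Rp1 = R1 ‖ R2 (parallel, both between nodes 0 and 1) = 1/(1/150 + 1/30) = 25 Ω
R_th = 25 Ω
I_n = V_th/R_th = 2.5/25 = 0.1 A, and R_n = R_th = 25 Ω

Final answer: I_n = 0.1 A, R_n = 25 Ω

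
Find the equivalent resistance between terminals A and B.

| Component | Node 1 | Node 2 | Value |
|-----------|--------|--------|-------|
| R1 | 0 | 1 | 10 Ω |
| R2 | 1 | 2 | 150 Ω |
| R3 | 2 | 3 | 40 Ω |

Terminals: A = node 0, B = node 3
Reduce the network between node 0 (A) and node 3 (B) by series/parallel combination:
  Rs1 = R1 + R2 (series, joined only at node 1) = 10 + 150 = 160 Ω
  Rs2 = R3 + Rs1 (series, joined only at node 2) = 40 + 160 = 200 Ω
R_eq = 200 Ω

Final answer: 200 Ω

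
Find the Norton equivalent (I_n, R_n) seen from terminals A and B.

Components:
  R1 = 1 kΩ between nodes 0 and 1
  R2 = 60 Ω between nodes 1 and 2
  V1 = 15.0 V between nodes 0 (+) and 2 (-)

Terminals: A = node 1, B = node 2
Find the Thévenin equivalent first; then I_n = V_th/R_th and R_n = R_th.
Step 1 — V_th is the open-circuit voltage V_A - V_B (nothing connected across the terminals).
Nodal analysis, taking node 2 as the 0 V reference.
Source V1 fixes V_0 = 15 V.
KCL at each unknown node (sum of currents leaving = 0; resistances in Ω):
  Node 1: (V_1 - 15)/1000 + (V_1 - 0)/60 = 0
Collecting terms: 0.01767 × V_1 = 0.015  =>  V_1 = 0.8491 V
V_th = V_1 - V_2 = 0.8491 - 0 = 0.8491 V
Step 2 — R_th: zero the source — replace V1 by a short circuit (node 2 merges into node 0) — and find the resistance seen between A (node 1) and B (node 0).
Reduce the network between node 1 (A) and node 0 (B) by series/parallel combination:
  Rp1 = R1 ‖ R2 (parallel, both between nodes 0 and 1) = 1/(1/1000 + 1/60) = 56.6 Ω
R_th = 56.6 Ω
I_n = V_th/R_th = 0.8491/56.6 = 0.015 A, and R_n = R_th = 56.6 Ω

Final answer: I_n = 0.015 A, R_n = 56.6 Ω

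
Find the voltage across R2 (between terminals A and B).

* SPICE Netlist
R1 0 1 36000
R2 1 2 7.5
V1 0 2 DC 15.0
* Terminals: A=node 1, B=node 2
R1 and R2 are in series across V1 (node 0 → node 1 → node 2), and the output A–B is taken across R2, so this is a voltage divider.
Series current: I = V1/(R1 + R2) = 15/(36000 + 7.5) = 15/36010 = 0.0004166 A
V_R2 = I × R2 = V1 × R2/(R1 + R2) = 15 × 7.5/36010 = 0.003124 V

Final answer: 0.003124 V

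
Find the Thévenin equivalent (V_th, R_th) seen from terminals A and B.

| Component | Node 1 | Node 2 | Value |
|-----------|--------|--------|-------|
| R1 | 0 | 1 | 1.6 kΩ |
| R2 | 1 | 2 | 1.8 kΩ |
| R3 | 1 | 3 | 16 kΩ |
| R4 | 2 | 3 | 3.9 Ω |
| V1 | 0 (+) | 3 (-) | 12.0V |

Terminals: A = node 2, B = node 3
Step 1 — V_th is the open-circuit voltage V_A - V_B (nothing connected across the terminals).
Nodal analysis, taking node 3 as the 0 V reference.
Source V1 fixes V_0 = 12 V.
KCL at each unknown node (sum of currents leaving = 0; resistances in Ω):
  Node 1: (V_1 - 12)/1600 + (V_1 - V_2)/1800 + (V_1 - 0)/16000 = 0
  Node 2: (V_2 - V_1)/1800 + (V_2 - 0)/3.9 = 0
Collecting terms (coefficients in siemens):
  0.001243·V_1 - 0.0005556·V_2 = 0.0075
  0.257·V_2 - 0.0005556·V_1 = 0
Determinant D = (0.001243)(0.257) - (-0.0005556)(-0.0005556) = 0.0003191
V_1 = [(0.0075)(0.257) - (-0.0005556)(0)]/D = 6.039 V
V_2 = [(0.001243)(0) - (0.0075)(-0.0005556)]/D = 0.01306 V
V_th = V_2 - V_3 = 0.01306 - 0 = 0.01306 V
Step 2 — R_th: zero the source — replace V1 by a short circuit (node 3 merges into node 0) — and find the resistance seen between A (node 2) and B (node 0).
Reduce the network between node 2 (A) and node 0 (B) by series/parallel combination:
  Rp1 = R1 ‖ R3 (parallel, both between nodes 0 and 1) = 1/(1/1600 + 1/16000) = 1455 Ω
  Rs1 = R2 + Rp1 (series, joined only at node 1) = 1800 + 1455 = 3255 Ω
  Rp2 = R4 ‖ Rs1 (parallel, both between nodes 0 and 2) = 1/(1/3.9 + 1/3255) = 3.895 Ω
R_th = 3.895 Ω

Final answer: V_th = 0.01306 V, R_th = 3.895 Ω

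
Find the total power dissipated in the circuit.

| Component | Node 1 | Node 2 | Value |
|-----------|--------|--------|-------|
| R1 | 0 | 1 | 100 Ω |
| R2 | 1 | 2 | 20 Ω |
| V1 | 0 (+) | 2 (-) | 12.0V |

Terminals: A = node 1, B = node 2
Nodal analysis, taking node 2 as the 0 V reference.
Source V1 fixes V_0 = 12 V.
KCL at each unknown node (sum of currents leaving = 0; resistances in Ω):
  Node 1: (V_1 - 12)/100 + (V_1 - 0)/20 = 0
Collecting terms: 0.06 × V_1 = 0.12  =>  V_1 = 2 V
Power in each resistor, P = (ΔV)²/R:
  P_R1 = (12 - 2)²/100 = 1 W
  P_R2 = (2 - 0)²/20 = 0.2 W
P_total = P_R1 + P_R2 = 1.2 W

Final answer: 1.2 W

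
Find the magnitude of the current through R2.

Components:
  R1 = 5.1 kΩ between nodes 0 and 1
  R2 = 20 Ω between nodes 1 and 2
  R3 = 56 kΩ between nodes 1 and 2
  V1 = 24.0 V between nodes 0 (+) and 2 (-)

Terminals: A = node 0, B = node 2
Nodal analysis, taking node 2 as the 0 V reference.
Source V1 fixes V_0 = 24 V.
KCL at each unknown node (sum of currents leaving = 0; resistances in Ω):
  Node 1: (V_1 - 24)/5100 + (V_1 - 0)/20 + (V_1 - 0)/56000 = 0
Collecting terms: 0.05021 × V_1 = 0.004706  =>  V_1 = 0.09372 V
I_R2 = (V_1 - V_2)/R2 = (0.09372 - 0)/20 = 0.004686 A
|I_R2| = 0.004686 A

Final answer: |I_R2| = 0.004686 A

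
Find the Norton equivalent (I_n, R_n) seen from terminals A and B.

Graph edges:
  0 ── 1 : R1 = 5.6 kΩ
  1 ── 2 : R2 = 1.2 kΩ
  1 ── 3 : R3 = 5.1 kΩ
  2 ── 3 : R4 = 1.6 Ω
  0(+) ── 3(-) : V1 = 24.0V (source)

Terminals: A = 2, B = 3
Find the Thévenin equivalent first; then I_n = V_th/R_th and R_n = R_th.
Step 1 — V_th is the open-circuit voltage V_A - V_B (nothing connected across the terminals).
Nodal analysis, taking node 3 as the 0 V reference.
Source V1 fixes V_0 = 24 V.
KCL at each unknown node (sum of currents leaving = 0; resistances in Ω):
  Node 1: (V_1 - 24)/5600 + (V_1 - V_2)/1200 + (V_1 - 0)/5100 = 0
  Node 2: (V_2 - V_1)/1200 + (V_2 - 0)/1.6 = 0
Collecting terms (coefficients in siemens):
  0.001208·V_1 - 0.0008333·V_2 = 0.004286
  0.6258·V_2 - 0.0008333·V_1 = 0
Determinant D = (0.001208)(0.6258) - (-0.0008333)(-0.0008333) = 0.0007553
V_1 = [(0.004286)(0.6258) - (-0.0008333)(0)]/D = 3.551 V
V_2 = [(0.001208)(0) - (0.004286)(-0.0008333)]/D = 0.004728 V
V_th = V_2 - V_3 = 0.004728 - 0 = 0.004728 V
Step 2 — R_th: zero the source — replace V1 by a short circuit (node 3 merges into node 0) — and find the resistance seen between A (node 2) and B (node 0).
Reduce the network between node 2 (A) and node 0 (B) by series/parallel combination:
  Rp1 = R1 ‖ R3 (parallel, both between nodes 0 and 1) = 1/(1/5600 + 1/5100) = 2669 Ω
  Rs1 = R2 + Rp1 (series, joined only at node 1) = 1200 + 2669 = 3869 Ω
  Rp2 = R4 ‖ Rs1 (parallel, both between nodes 0 and 2) = 1/(1/1.6 + 1/3869) = 1.599 Ω
R_th = 1.599 Ω
I_n = V_th/R_th = 0.004728/1.599 = 0.002957 A, and R_n = R_th = 1.599 Ω

Final answer: I_n = 0.002957 A, R_n = 1.599 Ω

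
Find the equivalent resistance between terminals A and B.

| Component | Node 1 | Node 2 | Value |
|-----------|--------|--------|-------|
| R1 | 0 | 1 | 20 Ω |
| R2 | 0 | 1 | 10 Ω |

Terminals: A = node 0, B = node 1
Reduce the network between node 0 (A) and node 1 (B) by series/parallel combination:
  Rp1 = R1 ‖ R2 (parallel, both between nodes 0 and 1) = 1/(1/20 + 1/10) = 6.667 Ω
R_eq = 6.667 Ω

Final answer: 6.667 Ω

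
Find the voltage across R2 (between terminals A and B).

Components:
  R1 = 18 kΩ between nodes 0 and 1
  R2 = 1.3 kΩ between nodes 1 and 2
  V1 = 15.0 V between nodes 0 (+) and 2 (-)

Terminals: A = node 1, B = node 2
R1 and R2 are in series across V1 (node 0 → node 1 → node 2), and the output A–B is taken across R2, so this is a voltage divider.
Series current: I = V1/(R1 + R2) = 15/(18000 + 1300) = 15/19300 = 0.0007772 A
V_R2 = I × R2 = V1 × R2/(R1 + R2) = 15 × 1300/19300 = 1.01 V

Final answer: 1.01 V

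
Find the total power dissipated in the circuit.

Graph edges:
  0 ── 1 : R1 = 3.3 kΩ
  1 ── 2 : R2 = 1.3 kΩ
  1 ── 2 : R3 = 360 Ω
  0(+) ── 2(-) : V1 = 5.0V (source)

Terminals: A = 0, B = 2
Nodal analysis, taking node 2 as the 0 V reference.
Source V1 fixes V_0 = 5 V.
KCL at each unknown node (sum of currents leaving = 0; resistances in Ω):
  Node 1: (V_1 - 5)/3300 + (V_1 - 0)/1300 + (V_1 - 0)/360 = 0
Collecting terms: 0.00385 × V_1 = 0.001515  =>  V_1 = 0.3935 V
Power in each resistor, P = (ΔV)²/R:
  P_R1 = (5 - 0.3935)²/3300 = 0.00643 W
  P_R2 = (0.3935 - 0)²/1300 = 0.0001191 W
  P_R3 = (0.3935 - 0)²/360 = 0.0004302 W
P_total = P_R1 + P_R2 + P_R3 = 0.006979 W

Final answer: 0.006979 W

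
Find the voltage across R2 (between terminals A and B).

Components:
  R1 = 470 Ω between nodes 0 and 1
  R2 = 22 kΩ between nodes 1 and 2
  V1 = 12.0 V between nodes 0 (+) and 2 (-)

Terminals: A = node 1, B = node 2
R1 and R2 are in series across V1 (node 0 → node 1 → node 2), and the output A–B is taken across R2, so this is a voltage divider.
Series current: I = V1/(R1 + R2) = 12/(470 + 22000) = 12/22470 = 0.000534 A
V_R2 = I × R2 = V1 × R2/(R1 + R2) = 12 × 22000/22470 = 11.75 V

Final answer: 11.75 V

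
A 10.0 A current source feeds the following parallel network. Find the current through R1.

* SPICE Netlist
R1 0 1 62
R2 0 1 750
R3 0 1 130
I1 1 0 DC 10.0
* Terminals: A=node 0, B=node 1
All resistors sit directly between nodes 0 and 1, so they are in parallel and share one voltage V; the full source current 10 A splits among them.
1/R_par = 1/62 + 1/750 + 1/130 = 0.02515 S  =>  R_par = 39.75 Ω
V = I × R_par = 10 × 39.75 = 397.5 V
I_R1 = V/R1 = 397.5/62 = 6.412 A

Final answer: 6.412 A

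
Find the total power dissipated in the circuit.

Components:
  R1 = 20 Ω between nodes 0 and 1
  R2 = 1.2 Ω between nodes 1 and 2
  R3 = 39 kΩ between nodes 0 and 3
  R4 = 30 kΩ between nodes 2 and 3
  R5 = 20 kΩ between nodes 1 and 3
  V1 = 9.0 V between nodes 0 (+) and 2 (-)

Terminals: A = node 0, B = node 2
Nodal analysis, taking node 2 as the 0 V reference.
Source V1 fixes V_0 = 9 V.
KCL at each unknown node (sum of currents leaving = 0; resistances in Ω):
  Node 1: (V_1 - 9)/20 + (V_1 - 0)/1.2 + (V_1 - V_3)/20000 = 0
  Node 3: (V_3 - 9)/39000 + (V_3 - 0)/30000 + (V_3 - V_1)/20000 = 0
Collecting terms (coefficients in siemens):
  0.8834·V_1 - 0.00005·V_3 = 0.45
  0.000109·V_3 - 0.00005·V_1 = 0.0002308
Determinant D = (0.8834)(0.000109) - (-0.00005)(-0.00005) = 0.00009626
V_1 = [(0.45)(0.000109) - (-0.00005)(0.0002308)]/D = 0.5095 V
V_3 = [(0.8834)(0.0002308) - (0.45)(-0.00005)]/D = 2.351 V
Power in each resistor, P = (ΔV)²/R:
  P_R1 = (9 - 0.5095)²/20 = 3.604 W
  P_R2 = (0.5095 - 0)²/1.2 = 0.2164 W
  P_R3 = (9 - 2.351)²/39000 = 0.001133 W
  P_R4 = (0 - 2.351)²/30000 = 0.0001843 W
  P_R5 = (0.5095 - 2.351)²/20000 = 0.0001696 W
P_total = P_R1 + P_R2 + P_R3 + P_R4 + P_R5 = 3.822 W

Final answer: 3.822 W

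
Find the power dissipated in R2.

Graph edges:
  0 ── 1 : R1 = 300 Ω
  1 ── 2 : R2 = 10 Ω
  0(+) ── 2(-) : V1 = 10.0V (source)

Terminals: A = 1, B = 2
Nodal analysis, taking node 2 as the 0 V reference.
Source V1 fixes V_0 = 10 V.
KCL at each unknown node (sum of currents leaving = 0; resistances in Ω):
  Node 1: (V_1 - 10)/300 + (V_1 - 0)/10 = 0
Collecting terms: 0.1033 × V_1 = 0.03333  =>  V_1 = 0.3226 V
I_R2 = (V_1 - V_2)/R2 = (0.3226 - 0)/10 = 0.03226 A
P_R2 = I_R2² × R2 = (0.03226)² × 10 = 0.01041 W

Final answer: 0.01041 W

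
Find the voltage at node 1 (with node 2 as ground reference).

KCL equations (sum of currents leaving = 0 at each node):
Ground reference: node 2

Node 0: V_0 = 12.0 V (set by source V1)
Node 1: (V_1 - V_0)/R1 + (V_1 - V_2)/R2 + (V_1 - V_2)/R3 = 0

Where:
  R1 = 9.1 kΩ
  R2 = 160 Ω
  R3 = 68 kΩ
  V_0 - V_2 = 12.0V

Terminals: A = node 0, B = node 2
Nodal analysis, taking node 2 as the 0 V reference.
Source V1 fixes V_0 = 12 V.
KCL at each unknown node (sum of currents leaving = 0; resistances in Ω):
  Node 1: (V_1 - 12)/9100 + (V_1 - 0)/160 + (V_1 - 0)/68000 = 0
Collecting terms: 0.006375 × V_1 = 0.001319  =>  V_1 = 0.2069 V
The requested potential is V_1 = 0.2069 V.

Final answer: V_1 = 0.2069 V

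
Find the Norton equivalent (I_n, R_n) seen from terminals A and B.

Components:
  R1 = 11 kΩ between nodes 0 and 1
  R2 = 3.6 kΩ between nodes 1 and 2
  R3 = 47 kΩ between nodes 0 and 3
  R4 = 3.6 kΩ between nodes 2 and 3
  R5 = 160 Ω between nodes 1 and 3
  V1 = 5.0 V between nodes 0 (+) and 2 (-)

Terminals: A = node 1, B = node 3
Find the Thévenin equivalent first; then I_n = V_th/R_th and R_n = R_th.
Step 1 — V_th is the open-circuit voltage V_A - V_B (nothing connected across the terminals).
Nodal analysis, taking node 2 as the 0 V reference.
Source V1 fixes V_0 = 5 V.
KCL at each unknown node (sum of currents leaving = 0; resistances in Ω):
  Node 1: (V_1 - 5)/11000 + (V_1 - 0)/3600 + (V_1 - V_3)/160 = 0
  Node 3: (V_3 - 5)/47000 + (V_3 - 0)/3600 + (V_3 - V_1)/160 = 0
Collecting terms (coefficients in siemens):
  0.006619·V_1 - 0.00625·V_3 = 0.0004545
  0.006549·V_3 - 0.00625·V_1 = 0.0001064
Determinant D = (0.006619)(0.006549) - (-0.00625)(-0.00625) = 0.000004284
V_1 = [(0.0004545)(0.006549) - (-0.00625)(0.0001064)]/D = 0.8501 V
V_3 = [(0.006619)(0.0001064) - (0.0004545)(-0.00625)]/D = 0.8276 V
V_th = V_1 - V_3 = 0.8501 - 0.8276 = 0.02258 V
Step 2 — R_th: zero the source — replace V1 by a short circuit (node 2 merges into node 0) — and find the resistance seen between A (node 1) and B (node 3).
Reduce the network between node 1 (A) and node 3 (B) by series/parallel combination:
  Rp1 = R1 ‖ R2 (parallel, both between nodes 0 and 1) = 1/(1/11000 + 1/3600) = 2712 Ω
  Rp2 = R3 ‖ R4 (parallel, both between nodes 0 and 3) = 1/(1/47000 + 1/3600) = 3344 Ω
  Rs1 = Rp1 + Rp2 (series, joined only at node 0) = 2712 + 3344 = 6056 Ω
  Rp3 = R5 ‖ Rs1 (parallel, both between nodes 1 and 3) = 1/(1/160 + 1/6056) = 155.9 Ω
R_th = 155.9 Ω
I_n = V_th/R_th = 0.02258/155.9 = 0.0001448 A, and R_n = R_th = 155.9 Ω

Final answer: I_n = 0.0001448 A, R_n = 155.9 Ω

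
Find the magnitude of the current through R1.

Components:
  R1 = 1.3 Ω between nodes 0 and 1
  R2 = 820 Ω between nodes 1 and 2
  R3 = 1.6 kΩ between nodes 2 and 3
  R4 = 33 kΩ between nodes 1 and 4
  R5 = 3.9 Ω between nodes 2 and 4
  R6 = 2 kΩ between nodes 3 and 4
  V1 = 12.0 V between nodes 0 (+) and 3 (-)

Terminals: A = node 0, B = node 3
Nodal analysis, taking node 3 as the 0 V reference.
Source V1 fixes V_0 = 12 V.
KCL at each unknown node (sum of currents leaving = 0; resistances in Ω):
  Node 1: (V_1 - 12)/1.3 + (V_1 - V_2)/820 + (V_1 - V_4)/33000 = 0
  Node 2: (V_2 - V_1)/820 + (V_2 - 0)/1600 + (V_2 - V_4)/3.9 = 0
  Node 4: (V_4 - V_1)/33000 + (V_4 - V_2)/3.9 + (V_4 - 0)/2000 = 0
Collecting terms (coefficients in siemens):
  0.7705·V_1 - 0.00122·V_2 - 0.0000303·V_4 = 9.231
  0.2583·V_2 - 0.00122·V_1 - 0.2564·V_4 = 0
  0.2569·V_4 - 0.0000303·V_1 - 0.2564·V_2 = 0
Solving these 3 simultaneous equations (Gaussian elimination) gives:
  V_1 = 11.99 V, V_2 = 6.313 V, V_4 = 6.301 V
I_R1 = (V_0 - V_1)/R1 = (12 - 11.99)/1.3 = 0.007096 A
|I_R1| = 0.007096 A

Final answer: |I_R1| = 0.007096 A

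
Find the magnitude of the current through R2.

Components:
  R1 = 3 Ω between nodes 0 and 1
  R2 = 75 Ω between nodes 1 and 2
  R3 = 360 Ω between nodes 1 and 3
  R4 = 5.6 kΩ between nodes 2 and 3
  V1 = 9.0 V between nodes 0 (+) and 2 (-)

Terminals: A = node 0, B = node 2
Nodal analysis, taking node 2 as the 0 V reference.
Source V1 fixes V_0 = 9 V.
KCL at each unknown node (sum of currents leaving = 0; resistances in Ω):
  Node 1: (V_1 - 9)/3 + (V_1 - 0)/75 + (V_1 - V_3)/360 = 0
  Node 3: (V_3 - V_1)/360 + (V_3 - 0)/5600 = 0
Collecting terms (coefficients in siemens):
  0.3494·V_1 - 0.002778·V_3 = 3
  0.002956·V_3 - 0.002778·V_1 = 0
Determinant D = (0.3494)(0.002956) - (-0.002778)(-0.002778) = 0.001025
V_1 = [(3)(0.002956) - (-0.002778)(0)]/D = 8.65 V
V_3 = [(0.3494)(0) - (3)(-0.002778)]/D = 8.127 V
I_R2 = (V_1 - V_2)/R2 = (8.65 - 0)/75 = 0.1153 A
|I_R2| = 0.1153 A

Final answer: |I_R2| = 0.1153 A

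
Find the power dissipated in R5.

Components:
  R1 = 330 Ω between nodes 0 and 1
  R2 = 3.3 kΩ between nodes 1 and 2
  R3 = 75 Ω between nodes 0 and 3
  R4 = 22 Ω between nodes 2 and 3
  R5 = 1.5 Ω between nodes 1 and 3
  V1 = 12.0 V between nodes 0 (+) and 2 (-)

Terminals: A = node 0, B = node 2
Nodal analysis, taking node 2 as the 0 V reference.
Source V1 fixes V_0 = 12 V.
KCL at each unknown node (sum of currents leaving = 0; resistances in Ω):
  Node 1: (V_1 - 12)/330 + (V_1 - 0)/3300 + (V_1 - V_3)/1.5 = 0
  Node 3: (V_3 - 12)/75 + (V_3 - 0)/22 + (V_3 - V_1)/1.5 = 0
Collecting terms (coefficients in siemens):
  0.67·V_1 - 0.6667·V_3 = 0.03636
  0.7255·V_3 - 0.6667·V_1 = 0.16
Determinant D = (0.67)(0.7255) - (-0.6667)(-0.6667) = 0.04161
V_1 = [(0.03636)(0.7255) - (-0.6667)(0.16)]/D = 3.197 V
V_3 = [(0.67)(0.16) - (0.03636)(-0.6667)]/D = 3.159 V
I_R5 = (V_1 - V_3)/R5 = (3.197 - 3.159)/1.5 = 0.02571 A
P_R5 = I_R5² × R5 = (0.02571)² × 1.5 = 0.0009912 W

Final answer: 0.0009912 W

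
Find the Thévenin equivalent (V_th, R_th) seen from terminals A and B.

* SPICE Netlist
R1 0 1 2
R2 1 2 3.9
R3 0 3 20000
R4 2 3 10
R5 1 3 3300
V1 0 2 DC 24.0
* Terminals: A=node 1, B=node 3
Step 1 — V_th is the open-circuit voltage V_A - V_B (nothing connected across the terminals).
Nodal analysis, taking node 2 as the 0 V reference.
Source V1 fixes V_0 = 24 V.
KCL at each unknown node (sum of currents leaving = 0; resistances in Ω):
  Node 1: (V_1 - 24)/2 + (V_1 - 0)/3.9 + (V_1 - V_3)/3300 = 0
  Node 3: (V_3 - 24)/20000 + (V_3 - 0)/10 + (V_3 - V_1)/3300 = 0
Collecting terms (coefficients in siemens):
  0.7567·V_1 - 0.000303·V_3 = 12
  0.1004·V_3 - 0.000303·V_1 = 0.0012
Determinant D = (0.7567)(0.1004) - (-0.000303)(-0.000303) = 0.07594
V_1 = [(12)(0.1004) - (-0.000303)(0.0012)]/D = 15.86 V
V_3 = [(0.7567)(0.0012) - (12)(-0.000303)]/D = 0.05984 V
V_th = V_1 - V_3 = 15.86 - 0.05984 = 15.8 V
Step 2 — R_th: zero the source — replace V1 by a short circuit (node 2 merges into node 0) — and find the resistance seen between A (node 1) and B (node 3).
Reduce the network between node 1 (A) and node 3 (B) by series/parallel combination:
  Rp1 = R1 ‖ R2 (parallel, both between nodes 0 and 1) = 1/(1/2 + 1/3.9) = 1.322 Ω
  Rp2 = R3 ‖ R4 (parallel, both between nodes 0 and 3) = 1/(1/20000 + 1/10) = 9.995 Ω
  Rs1 = Rp1 + Rp2 (series, joined only at node 0) = 1.322 + 9.995 = 11.32 Ω
  Rp3 = R5 ‖ Rs1 (parallel, both between nodes 1 and 3) = 1/(1/3300 + 1/11.32) = 11.28 Ω
R_th = 11.28 Ω

Final answer: V_th = 15.8 V, R_th = 11.28 Ω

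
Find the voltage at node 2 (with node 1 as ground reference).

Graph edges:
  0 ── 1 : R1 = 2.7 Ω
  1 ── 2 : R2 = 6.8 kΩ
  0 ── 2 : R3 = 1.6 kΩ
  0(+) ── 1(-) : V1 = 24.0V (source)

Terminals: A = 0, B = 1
Nodal analysis, taking node 1 as the 0 V reference.
Source V1 fixes V_0 = 24 V.
KCL at each unknown node (sum of currents leaving = 0; resistances in Ω):
  Node 2: (V_2 - 0)/6800 + (V_2 - 24)/1600 = 0
Collecting terms: 0.0007721 × V_2 = 0.015  =>  V_2 = 19.43 V
The requested potential is V_2 = 19.43 V.

Final answer: V_2 = 19.43 V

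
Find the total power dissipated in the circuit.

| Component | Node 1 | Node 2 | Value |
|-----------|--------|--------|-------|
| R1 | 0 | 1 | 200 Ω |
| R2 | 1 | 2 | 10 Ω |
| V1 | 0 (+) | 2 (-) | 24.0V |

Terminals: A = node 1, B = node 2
Nodal analysis, taking node 2 as the 0 V reference.
Source V1 fixes V_0 = 24 V.
KCL at each unknown node (sum of currents leaving = 0; resistances in Ω):
  Node 1: (V_1 - 24)/200 + (V_1 - 0)/10 = 0
Collecting terms: 0.105 × V_1 = 0.12  =>  V_1 = 1.143 V
Power in each resistor, P = (ΔV)²/R:
  P_R1 = (24 - 1.143)²/200 = 2.612 W
  P_R2 = (1.143 - 0)²/10 = 0.1306 W
P_total = P_R1 + P_R2 = 2.743 W

Final answer: 2.743 W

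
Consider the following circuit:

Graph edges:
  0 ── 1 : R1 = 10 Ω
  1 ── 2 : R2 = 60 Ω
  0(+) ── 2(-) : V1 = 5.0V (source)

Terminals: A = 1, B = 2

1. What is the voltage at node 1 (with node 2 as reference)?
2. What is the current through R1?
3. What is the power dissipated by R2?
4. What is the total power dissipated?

Nodal analysis, taking node 2 as the 0 V reference.
Source V1 fixes V_0 = 5 V.
KCL at each unknown node (sum of currents leaving = 0; resistances in Ω):
  Node 1: (V_1 - 5)/10 + (V_1 - 0)/60 = 0
Collecting terms: 0.1167 × V_1 = 0.5  =>  V_1 = 4.286 V
Part 1:
  Read off the nodal solution: V_1 = 4.286 V
Part 2:
  I_R1 = (V_0 - V_1)/R1 = (5 - 4.286)/10 = 0.07143 A
  Magnitude: I_R1 = 0.07143 A
Part 3:
  I_R2 = (V_1 - V_2)/R2 = (4.286 - 0)/60 = 0.07143 A
  P_R2 = I_R2² × R2 = (0.07143)² × 60 = 0.3061 W
Part 4:
  Power in each resistor, P = (ΔV)²/R:
    P_R1 = (5 - 4.286)²/10 = 0.05102 W
    P_R2 = (4.286 - 0)²/60 = 0.3061 W
  P_total = P_R1 + P_R2 = 0.3571 W

Final answers:
1. V_1 = 4.286 V
2. I_R1 = 0.07143 A
3. P_R2 = 0.3061 W
4. P_total = 0.3571 W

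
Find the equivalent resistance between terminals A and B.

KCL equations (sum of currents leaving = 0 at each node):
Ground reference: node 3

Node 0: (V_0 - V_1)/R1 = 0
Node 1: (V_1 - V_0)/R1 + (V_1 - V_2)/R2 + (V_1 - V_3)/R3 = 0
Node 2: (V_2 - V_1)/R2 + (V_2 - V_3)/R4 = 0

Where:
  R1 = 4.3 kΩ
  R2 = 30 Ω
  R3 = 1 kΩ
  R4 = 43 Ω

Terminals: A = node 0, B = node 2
Reduce the network between node 0 (A) and node 2 (B) by series/parallel combination:
  Rs1 = R3 + R4 (series, joined only at node 3) = 1000 + 43 = 1043 Ω
  Rp1 = R2 ‖ Rs1 (parallel, both between nodes 1 and 2) = 1/(1/30 + 1/1043) = 29.16 Ω
  Rs2 = R1 + Rp1 (series, joined only at node 1) = 4300 + 29.16 = 4329 Ω
R_eq = 4.329 kΩ

Final answer: 4.329 kΩ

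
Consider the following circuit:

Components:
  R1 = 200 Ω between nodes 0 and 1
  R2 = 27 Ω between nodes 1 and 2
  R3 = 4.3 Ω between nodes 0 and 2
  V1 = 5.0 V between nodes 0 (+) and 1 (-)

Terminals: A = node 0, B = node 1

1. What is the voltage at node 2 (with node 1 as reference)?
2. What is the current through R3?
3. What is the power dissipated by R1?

Nodal analysis, taking node 1 as the 0 V reference.
Source V1 fixes V_0 = 5 V.
KCL at each unknown node (sum of currents leaving = 0; resistances in Ω):
  Node 2: (V_2 - 0)/27 + (V_2 - 5)/4.3 = 0
Collecting terms: 0.2696 × V_2 = 1.163  =>  V_2 = 4.313 V
Part 1:
  Read off the nodal solution: V_2 = 4.313 V
Part 2:
  I_R3 = (V_0 - V_2)/R3 = (5 - 4.313)/4.3 = 0.1597 A
  Magnitude: I_R3 = 0.1597 A
Part 3:
  I_R1 = (V_0 - V_1)/R1 = (5 - 0)/200 = 0.025 A
  P_R1 = I_R1² × R1 = (0.025)² × 200 = 0.125 W

Final answers:
1. V_2 = 4.313 V
2. I_R3 = 0.1597 A
3. P_R1 = 0.125 W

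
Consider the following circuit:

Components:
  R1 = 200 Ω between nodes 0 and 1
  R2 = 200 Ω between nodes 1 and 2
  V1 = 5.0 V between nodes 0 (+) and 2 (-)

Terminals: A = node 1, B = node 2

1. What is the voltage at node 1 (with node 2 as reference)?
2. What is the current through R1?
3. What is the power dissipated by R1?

Nodal analysis, taking node 2 as the 0 V reference.
Source V1 fixes V_0 = 5 V.
KCL at each unknown node (sum of currents leaving = 0; resistances in Ω):
  Node 1: (V_1 - 5)/200 + (V_1 - 0)/200 = 0
Collecting terms: 0.01 × V_1 = 0.025  =>  V_1 = 2.5 V
Part 1:
  Read off the nodal solution: V_1 = 2.5 V
Part 2:
  I_R1 = (V_0 - V_1)/R1 = (5 - 2.5)/200 = 0.0125 A
  Magnitude: I_R1 = 0.0125 A
Part 3:
  I_R1 = (V_0 - V_1)/R1 = (5 - 2.5)/200 = 0.0125 A
  P_R1 = I_R1² × R1 = (0.0125)² × 200 = 0.03125 W

Final answers:
1. V_1 = 2.5 V
2. I_R1 = 0.0125 A
3. P_R1 = 0.03125 W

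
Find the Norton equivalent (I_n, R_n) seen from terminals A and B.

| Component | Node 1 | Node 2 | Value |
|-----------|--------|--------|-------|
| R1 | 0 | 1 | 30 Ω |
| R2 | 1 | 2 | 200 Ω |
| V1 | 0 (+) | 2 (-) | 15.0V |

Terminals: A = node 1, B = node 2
Find the Thévenin equivalent first; then I_n = V_th/R_th and R_n = R_th.
Step 1 — V_th is the open-circuit voltage V_A - V_B (nothing connected across the terminals).
Nodal analysis, taking node 2 as the 0 V reference.
Source V1 fixes V_0 = 15 V.
KCL at each unknown node (sum of currents leaving = 0; resistances in Ω):
  Node 1: (V_1 - 15)/30 + (V_1 - 0)/200 = 0
Collecting terms: 0.03833 × V_1 = 0.5  =>  V_1 = 13.04 V
V_th = V_1 - V_2 = 13.04 - 0 = 13.04 V
Step 2 — R_th: zero the source — replace V1 by a short circuit (node 2 merges into node 0) — and find the resistance seen between A (node 1) and B (node 0).
Reduce the network between node 1 (A) and node 0 (B) by series/parallel combination:
  Rp1 = R1 ‖ R2 (parallel, both between nodes 0 and 1) = 1/(1/30 + 1/200) = 26.09 Ω
R_th = 26.09 Ω
I_n = V_th/R_th = 13.04/26.09 = 0.5 A, and R_n = R_th = 26.09 Ω

Final answer: I_n = 0.5 A, R_n = 26.09 Ω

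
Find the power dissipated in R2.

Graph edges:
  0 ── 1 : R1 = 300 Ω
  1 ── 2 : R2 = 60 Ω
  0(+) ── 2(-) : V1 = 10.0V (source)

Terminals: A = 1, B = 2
Nodal analysis, taking node 2 as the 0 V reference.
Source V1 fixes V_0 = 10 V.
KCL at each unknown node (sum of currents leaving = 0; resistances in Ω):
  Node 1: (V_1 - 10)/300 + (V_1 - 0)/60 = 0
Collecting terms: 0.02 × V_1 = 0.03333  =>  V_1 = 1.667 V
I_R2 = (V_1 - V_2)/R2 = (1.667 - 0)/60 = 0.02778 A
P_R2 = I_R2² × R2 = (0.02778)² × 60 = 0.0463 W

Final answer: 0.0463 W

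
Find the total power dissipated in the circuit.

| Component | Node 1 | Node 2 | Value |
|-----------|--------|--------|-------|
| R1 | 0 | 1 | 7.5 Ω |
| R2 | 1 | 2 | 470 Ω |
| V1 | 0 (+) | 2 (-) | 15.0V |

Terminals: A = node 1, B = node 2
Nodal analysis, taking node 2 as the 0 V reference.
Source V1 fixes V_0 = 15 V.
KCL at each unknown node (sum of currents leaving = 0; resistances in Ω):
  Node 1: (V_1 - 15)/7.5 + (V_1 - 0)/470 = 0
Collecting terms: 0.1355 × V_1 = 2  =>  V_1 = 14.76 V
Power in each resistor, P = (ΔV)²/R:
  P_R1 = (15 - 14.76)²/7.5 = 0.007401 W
  P_R2 = (14.76 - 0)²/470 = 0.4638 W
P_total = P_R1 + P_R2 = 0.4712 W

Final answer: 0.4712 W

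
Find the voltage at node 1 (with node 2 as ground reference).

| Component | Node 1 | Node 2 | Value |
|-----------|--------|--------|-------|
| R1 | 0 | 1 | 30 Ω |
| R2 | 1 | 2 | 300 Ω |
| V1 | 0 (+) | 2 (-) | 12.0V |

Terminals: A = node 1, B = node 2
Nodal analysis, taking node 2 as the 0 V reference.
Source V1 fixes V_0 = 12 V.
KCL at each unknown node (sum of currents leaving = 0; resistances in Ω):
  Node 1: (V_1 - 12)/30 + (V_1 - 0)/300 = 0
Collecting terms: 0.03667 × V_1 = 0.4  =>  V_1 = 10.91 V
The requested potential is V_1 = 10.91 V.

Final answer: V_1 = 10.91 V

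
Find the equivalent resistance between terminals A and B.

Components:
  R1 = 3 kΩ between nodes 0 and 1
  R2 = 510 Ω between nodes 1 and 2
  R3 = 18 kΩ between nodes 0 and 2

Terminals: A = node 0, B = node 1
Reduce the network between node 0 (A) and node 1 (B) by series/parallel combination:
  Rs1 = R3 + R2 (series, joined only at node 2) = 18000 + 510 = 18510 Ω
  Rp1 = R1 ‖ Rs1 (parallel, both between nodes 0 and 1) = 1/(1/3000 + 1/18510) = 2582 Ω
R_eq = 2.582 kΩ

Final answer: 2.582 kΩ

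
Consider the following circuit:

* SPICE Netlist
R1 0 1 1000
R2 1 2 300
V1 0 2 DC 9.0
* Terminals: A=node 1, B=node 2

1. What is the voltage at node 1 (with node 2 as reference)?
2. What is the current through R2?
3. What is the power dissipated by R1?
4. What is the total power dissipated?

Nodal analysis, taking node 2 as the 0 V reference.
Source V1 fixes V_0 = 9 V.
KCL at each unknown node (sum of currents leaving = 0; resistances in Ω):
  Node 1: (V_1 - 9)/1000 + (V_1 - 0)/300 = 0
Collecting terms: 0.004333 × V_1 = 0.009  =>  V_1 = 2.077 V
Part 1:
  Read off the nodal solution: V_1 = 2.077 V
Part 2:
  I_R2 = (V_1 - V_2)/R2 = (2.077 - 0)/300 = 0.006923 A
  Magnitude: I_R2 = 0.006923 A
Part 3:
  I_R1 = (V_0 - V_1)/R1 = (9 - 2.077)/1000 = 0.006923 A
  P_R1 = I_R1² × R1 = (0.006923)² × 1000 = 0.04793 W
Part 4:
  Power in each resistor, P = (ΔV)²/R:
    P_R1 = (9 - 2.077)²/1000 = 0.04793 W
    P_R2 = (2.077 - 0)²/300 = 0.01438 W
  P_total = P_R1 + P_R2 = 0.06231 W

Final answers:
1. V_1 = 2.077 V
2. I_R2 = 0.006923 A
3. P_R1 = 0.04793 W
4. P_total = 0.06231 W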